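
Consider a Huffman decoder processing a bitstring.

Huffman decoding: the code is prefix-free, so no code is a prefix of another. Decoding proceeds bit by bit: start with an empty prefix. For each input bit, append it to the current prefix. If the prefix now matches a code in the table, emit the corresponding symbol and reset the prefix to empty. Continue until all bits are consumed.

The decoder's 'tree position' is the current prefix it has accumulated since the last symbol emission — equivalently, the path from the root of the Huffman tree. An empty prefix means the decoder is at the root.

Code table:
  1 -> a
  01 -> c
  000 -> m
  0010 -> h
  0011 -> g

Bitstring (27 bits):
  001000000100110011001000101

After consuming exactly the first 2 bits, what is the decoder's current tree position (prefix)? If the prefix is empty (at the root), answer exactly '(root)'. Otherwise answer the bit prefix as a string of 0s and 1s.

Bit 0: prefix='0' (no match yet)
Bit 1: prefix='00' (no match yet)

Answer: 00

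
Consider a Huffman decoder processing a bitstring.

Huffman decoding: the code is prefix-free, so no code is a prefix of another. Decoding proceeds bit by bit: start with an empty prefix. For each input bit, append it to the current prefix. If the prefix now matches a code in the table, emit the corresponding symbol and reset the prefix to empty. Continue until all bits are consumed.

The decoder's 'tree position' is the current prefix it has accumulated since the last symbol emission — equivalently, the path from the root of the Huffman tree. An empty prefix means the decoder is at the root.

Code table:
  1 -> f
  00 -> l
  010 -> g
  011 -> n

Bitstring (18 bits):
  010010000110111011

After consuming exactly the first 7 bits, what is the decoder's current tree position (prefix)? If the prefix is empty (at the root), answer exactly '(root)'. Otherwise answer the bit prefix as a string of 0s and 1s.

Bit 0: prefix='0' (no match yet)
Bit 1: prefix='01' (no match yet)
Bit 2: prefix='010' -> emit 'g', reset
Bit 3: prefix='0' (no match yet)
Bit 4: prefix='01' (no match yet)
Bit 5: prefix='010' -> emit 'g', reset
Bit 6: prefix='0' (no match yet)

Answer: 0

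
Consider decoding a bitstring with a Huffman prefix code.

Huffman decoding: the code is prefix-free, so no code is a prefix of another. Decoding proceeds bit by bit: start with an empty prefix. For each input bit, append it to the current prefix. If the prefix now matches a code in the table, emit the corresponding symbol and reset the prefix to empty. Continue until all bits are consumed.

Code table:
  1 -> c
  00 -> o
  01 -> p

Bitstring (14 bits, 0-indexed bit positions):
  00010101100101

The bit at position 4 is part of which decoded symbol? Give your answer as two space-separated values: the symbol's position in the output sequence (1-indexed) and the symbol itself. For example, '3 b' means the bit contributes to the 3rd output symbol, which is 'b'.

Bit 0: prefix='0' (no match yet)
Bit 1: prefix='00' -> emit 'o', reset
Bit 2: prefix='0' (no match yet)
Bit 3: prefix='01' -> emit 'p', reset
Bit 4: prefix='0' (no match yet)
Bit 5: prefix='01' -> emit 'p', reset
Bit 6: prefix='0' (no match yet)
Bit 7: prefix='01' -> emit 'p', reset
Bit 8: prefix='1' -> emit 'c', reset

Answer: 3 p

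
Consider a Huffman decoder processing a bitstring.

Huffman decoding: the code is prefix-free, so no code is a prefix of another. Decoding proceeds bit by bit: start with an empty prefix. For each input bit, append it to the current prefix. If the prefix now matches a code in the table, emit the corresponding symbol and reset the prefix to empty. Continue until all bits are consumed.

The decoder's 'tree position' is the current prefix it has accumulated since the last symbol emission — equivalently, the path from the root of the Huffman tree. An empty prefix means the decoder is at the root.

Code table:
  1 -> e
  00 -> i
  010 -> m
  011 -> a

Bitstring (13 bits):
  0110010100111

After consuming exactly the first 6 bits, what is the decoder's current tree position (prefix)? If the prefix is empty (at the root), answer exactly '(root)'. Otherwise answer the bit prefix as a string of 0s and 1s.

Answer: (root)

Derivation:
Bit 0: prefix='0' (no match yet)
Bit 1: prefix='01' (no match yet)
Bit 2: prefix='011' -> emit 'a', reset
Bit 3: prefix='0' (no match yet)
Bit 4: prefix='00' -> emit 'i', reset
Bit 5: prefix='1' -> emit 'e', reset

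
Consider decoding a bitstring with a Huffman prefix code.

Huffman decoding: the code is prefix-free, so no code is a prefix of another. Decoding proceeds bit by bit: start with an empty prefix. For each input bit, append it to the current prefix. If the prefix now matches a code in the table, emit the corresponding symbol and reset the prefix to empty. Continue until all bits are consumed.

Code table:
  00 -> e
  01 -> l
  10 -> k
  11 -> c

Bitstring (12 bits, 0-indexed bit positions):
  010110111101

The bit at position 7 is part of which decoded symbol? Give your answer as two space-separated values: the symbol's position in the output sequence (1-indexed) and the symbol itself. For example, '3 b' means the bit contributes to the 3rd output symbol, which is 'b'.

Answer: 4 c

Derivation:
Bit 0: prefix='0' (no match yet)
Bit 1: prefix='01' -> emit 'l', reset
Bit 2: prefix='0' (no match yet)
Bit 3: prefix='01' -> emit 'l', reset
Bit 4: prefix='1' (no match yet)
Bit 5: prefix='10' -> emit 'k', reset
Bit 6: prefix='1' (no match yet)
Bit 7: prefix='11' -> emit 'c', reset
Bit 8: prefix='1' (no match yet)
Bit 9: prefix='11' -> emit 'c', reset
Bit 10: prefix='0' (no match yet)
Bit 11: prefix='01' -> emit 'l', reset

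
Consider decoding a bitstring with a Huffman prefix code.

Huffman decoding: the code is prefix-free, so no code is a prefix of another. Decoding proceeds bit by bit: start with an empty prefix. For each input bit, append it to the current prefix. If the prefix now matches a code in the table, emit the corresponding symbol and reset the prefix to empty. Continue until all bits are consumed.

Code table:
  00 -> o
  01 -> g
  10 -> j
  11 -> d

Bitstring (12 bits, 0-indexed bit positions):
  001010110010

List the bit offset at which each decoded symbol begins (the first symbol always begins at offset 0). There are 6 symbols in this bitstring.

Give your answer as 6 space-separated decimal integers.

Answer: 0 2 4 6 8 10

Derivation:
Bit 0: prefix='0' (no match yet)
Bit 1: prefix='00' -> emit 'o', reset
Bit 2: prefix='1' (no match yet)
Bit 3: prefix='10' -> emit 'j', reset
Bit 4: prefix='1' (no match yet)
Bit 5: prefix='10' -> emit 'j', reset
Bit 6: prefix='1' (no match yet)
Bit 7: prefix='11' -> emit 'd', reset
Bit 8: prefix='0' (no match yet)
Bit 9: prefix='00' -> emit 'o', reset
Bit 10: prefix='1' (no match yet)
Bit 11: prefix='10' -> emit 'j', reset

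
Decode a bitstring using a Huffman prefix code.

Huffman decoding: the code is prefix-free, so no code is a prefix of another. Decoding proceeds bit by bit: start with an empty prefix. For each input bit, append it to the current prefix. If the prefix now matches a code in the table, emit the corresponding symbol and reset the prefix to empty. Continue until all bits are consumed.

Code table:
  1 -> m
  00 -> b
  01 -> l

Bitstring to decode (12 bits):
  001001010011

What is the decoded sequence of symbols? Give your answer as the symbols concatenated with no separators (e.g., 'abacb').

Answer: bmbmlbmm

Derivation:
Bit 0: prefix='0' (no match yet)
Bit 1: prefix='00' -> emit 'b', reset
Bit 2: prefix='1' -> emit 'm', reset
Bit 3: prefix='0' (no match yet)
Bit 4: prefix='00' -> emit 'b', reset
Bit 5: prefix='1' -> emit 'm', reset
Bit 6: prefix='0' (no match yet)
Bit 7: prefix='01' -> emit 'l', reset
Bit 8: prefix='0' (no match yet)
Bit 9: prefix='00' -> emit 'b', reset
Bit 10: prefix='1' -> emit 'm', reset
Bit 11: prefix='1' -> emit 'm', reset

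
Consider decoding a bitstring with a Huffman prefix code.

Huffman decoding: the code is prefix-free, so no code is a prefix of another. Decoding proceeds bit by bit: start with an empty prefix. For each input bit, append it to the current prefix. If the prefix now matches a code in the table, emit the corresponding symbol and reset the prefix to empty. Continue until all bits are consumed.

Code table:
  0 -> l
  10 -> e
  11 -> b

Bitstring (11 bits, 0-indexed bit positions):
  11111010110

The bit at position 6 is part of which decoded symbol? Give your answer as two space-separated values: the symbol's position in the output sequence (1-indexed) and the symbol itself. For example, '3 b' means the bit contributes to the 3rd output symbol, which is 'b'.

Bit 0: prefix='1' (no match yet)
Bit 1: prefix='11' -> emit 'b', reset
Bit 2: prefix='1' (no match yet)
Bit 3: prefix='11' -> emit 'b', reset
Bit 4: prefix='1' (no match yet)
Bit 5: prefix='10' -> emit 'e', reset
Bit 6: prefix='1' (no match yet)
Bit 7: prefix='10' -> emit 'e', reset
Bit 8: prefix='1' (no match yet)
Bit 9: prefix='11' -> emit 'b', reset
Bit 10: prefix='0' -> emit 'l', reset

Answer: 4 e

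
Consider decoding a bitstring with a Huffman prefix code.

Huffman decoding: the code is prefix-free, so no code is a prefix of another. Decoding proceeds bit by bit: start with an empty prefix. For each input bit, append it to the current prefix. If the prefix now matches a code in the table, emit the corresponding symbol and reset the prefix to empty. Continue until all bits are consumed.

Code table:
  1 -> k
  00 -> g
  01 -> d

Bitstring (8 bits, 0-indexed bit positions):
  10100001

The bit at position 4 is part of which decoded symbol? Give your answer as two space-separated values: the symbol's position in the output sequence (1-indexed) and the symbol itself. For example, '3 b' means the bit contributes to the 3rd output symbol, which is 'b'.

Answer: 3 g

Derivation:
Bit 0: prefix='1' -> emit 'k', reset
Bit 1: prefix='0' (no match yet)
Bit 2: prefix='01' -> emit 'd', reset
Bit 3: prefix='0' (no match yet)
Bit 4: prefix='00' -> emit 'g', reset
Bit 5: prefix='0' (no match yet)
Bit 6: prefix='00' -> emit 'g', reset
Bit 7: prefix='1' -> emit 'k', reset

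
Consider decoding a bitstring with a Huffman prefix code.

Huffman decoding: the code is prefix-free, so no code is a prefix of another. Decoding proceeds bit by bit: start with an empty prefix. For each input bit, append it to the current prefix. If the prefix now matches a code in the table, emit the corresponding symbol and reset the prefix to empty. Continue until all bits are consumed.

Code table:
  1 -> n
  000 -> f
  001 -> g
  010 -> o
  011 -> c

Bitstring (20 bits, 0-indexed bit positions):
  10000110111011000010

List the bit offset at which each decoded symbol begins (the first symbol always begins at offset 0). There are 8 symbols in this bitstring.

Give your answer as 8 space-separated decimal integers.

Bit 0: prefix='1' -> emit 'n', reset
Bit 1: prefix='0' (no match yet)
Bit 2: prefix='00' (no match yet)
Bit 3: prefix='000' -> emit 'f', reset
Bit 4: prefix='0' (no match yet)
Bit 5: prefix='01' (no match yet)
Bit 6: prefix='011' -> emit 'c', reset
Bit 7: prefix='0' (no match yet)
Bit 8: prefix='01' (no match yet)
Bit 9: prefix='011' -> emit 'c', reset
Bit 10: prefix='1' -> emit 'n', reset
Bit 11: prefix='0' (no match yet)
Bit 12: prefix='01' (no match yet)
Bit 13: prefix='011' -> emit 'c', reset
Bit 14: prefix='0' (no match yet)
Bit 15: prefix='00' (no match yet)
Bit 16: prefix='000' -> emit 'f', reset
Bit 17: prefix='0' (no match yet)
Bit 18: prefix='01' (no match yet)
Bit 19: prefix='010' -> emit 'o', reset

Answer: 0 1 4 7 10 11 14 17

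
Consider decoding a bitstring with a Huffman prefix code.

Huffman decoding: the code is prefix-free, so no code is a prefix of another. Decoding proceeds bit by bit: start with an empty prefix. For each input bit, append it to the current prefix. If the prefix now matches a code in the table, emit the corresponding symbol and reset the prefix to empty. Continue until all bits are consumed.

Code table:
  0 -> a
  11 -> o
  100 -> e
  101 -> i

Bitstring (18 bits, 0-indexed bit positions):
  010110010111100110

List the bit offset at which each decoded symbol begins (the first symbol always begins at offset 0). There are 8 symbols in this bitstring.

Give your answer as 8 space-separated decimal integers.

Bit 0: prefix='0' -> emit 'a', reset
Bit 1: prefix='1' (no match yet)
Bit 2: prefix='10' (no match yet)
Bit 3: prefix='101' -> emit 'i', reset
Bit 4: prefix='1' (no match yet)
Bit 5: prefix='10' (no match yet)
Bit 6: prefix='100' -> emit 'e', reset
Bit 7: prefix='1' (no match yet)
Bit 8: prefix='10' (no match yet)
Bit 9: prefix='101' -> emit 'i', reset
Bit 10: prefix='1' (no match yet)
Bit 11: prefix='11' -> emit 'o', reset
Bit 12: prefix='1' (no match yet)
Bit 13: prefix='10' (no match yet)
Bit 14: prefix='100' -> emit 'e', reset
Bit 15: prefix='1' (no match yet)
Bit 16: prefix='11' -> emit 'o', reset
Bit 17: prefix='0' -> emit 'a', reset

Answer: 0 1 4 7 10 12 15 17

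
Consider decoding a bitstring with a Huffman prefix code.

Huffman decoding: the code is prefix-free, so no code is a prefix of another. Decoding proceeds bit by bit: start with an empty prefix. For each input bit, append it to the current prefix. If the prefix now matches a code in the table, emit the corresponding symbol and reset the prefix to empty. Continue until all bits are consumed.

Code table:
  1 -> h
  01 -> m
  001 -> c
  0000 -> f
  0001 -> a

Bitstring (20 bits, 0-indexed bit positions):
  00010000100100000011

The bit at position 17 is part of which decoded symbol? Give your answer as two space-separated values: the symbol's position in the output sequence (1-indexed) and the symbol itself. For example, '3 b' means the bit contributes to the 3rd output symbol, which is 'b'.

Bit 0: prefix='0' (no match yet)
Bit 1: prefix='00' (no match yet)
Bit 2: prefix='000' (no match yet)
Bit 3: prefix='0001' -> emit 'a', reset
Bit 4: prefix='0' (no match yet)
Bit 5: prefix='00' (no match yet)
Bit 6: prefix='000' (no match yet)
Bit 7: prefix='0000' -> emit 'f', reset
Bit 8: prefix='1' -> emit 'h', reset
Bit 9: prefix='0' (no match yet)
Bit 10: prefix='00' (no match yet)
Bit 11: prefix='001' -> emit 'c', reset
Bit 12: prefix='0' (no match yet)
Bit 13: prefix='00' (no match yet)
Bit 14: prefix='000' (no match yet)
Bit 15: prefix='0000' -> emit 'f', reset
Bit 16: prefix='0' (no match yet)
Bit 17: prefix='00' (no match yet)
Bit 18: prefix='001' -> emit 'c', reset
Bit 19: prefix='1' -> emit 'h', reset

Answer: 6 c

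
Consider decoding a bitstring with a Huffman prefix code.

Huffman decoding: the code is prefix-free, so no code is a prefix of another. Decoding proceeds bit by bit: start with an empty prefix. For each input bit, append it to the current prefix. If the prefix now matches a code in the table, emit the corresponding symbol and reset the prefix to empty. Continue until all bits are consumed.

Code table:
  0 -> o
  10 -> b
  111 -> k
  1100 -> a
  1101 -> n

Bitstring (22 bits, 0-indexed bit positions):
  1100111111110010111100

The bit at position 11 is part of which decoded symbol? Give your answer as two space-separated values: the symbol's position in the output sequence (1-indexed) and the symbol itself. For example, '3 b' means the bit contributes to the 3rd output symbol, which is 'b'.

Bit 0: prefix='1' (no match yet)
Bit 1: prefix='11' (no match yet)
Bit 2: prefix='110' (no match yet)
Bit 3: prefix='1100' -> emit 'a', reset
Bit 4: prefix='1' (no match yet)
Bit 5: prefix='11' (no match yet)
Bit 6: prefix='111' -> emit 'k', reset
Bit 7: prefix='1' (no match yet)
Bit 8: prefix='11' (no match yet)
Bit 9: prefix='111' -> emit 'k', reset
Bit 10: prefix='1' (no match yet)
Bit 11: prefix='11' (no match yet)
Bit 12: prefix='110' (no match yet)
Bit 13: prefix='1100' -> emit 'a', reset
Bit 14: prefix='1' (no match yet)
Bit 15: prefix='10' -> emit 'b', reset

Answer: 4 a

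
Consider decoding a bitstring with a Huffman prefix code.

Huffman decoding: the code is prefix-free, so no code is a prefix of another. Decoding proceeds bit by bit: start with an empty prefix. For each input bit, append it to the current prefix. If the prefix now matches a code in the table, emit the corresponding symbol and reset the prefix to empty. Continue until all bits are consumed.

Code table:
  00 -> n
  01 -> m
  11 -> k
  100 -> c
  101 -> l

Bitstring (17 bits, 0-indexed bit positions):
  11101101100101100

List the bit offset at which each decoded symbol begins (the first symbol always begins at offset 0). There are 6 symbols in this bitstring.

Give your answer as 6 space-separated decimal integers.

Bit 0: prefix='1' (no match yet)
Bit 1: prefix='11' -> emit 'k', reset
Bit 2: prefix='1' (no match yet)
Bit 3: prefix='10' (no match yet)
Bit 4: prefix='101' -> emit 'l', reset
Bit 5: prefix='1' (no match yet)
Bit 6: prefix='10' (no match yet)
Bit 7: prefix='101' -> emit 'l', reset
Bit 8: prefix='1' (no match yet)
Bit 9: prefix='10' (no match yet)
Bit 10: prefix='100' -> emit 'c', reset
Bit 11: prefix='1' (no match yet)
Bit 12: prefix='10' (no match yet)
Bit 13: prefix='101' -> emit 'l', reset
Bit 14: prefix='1' (no match yet)
Bit 15: prefix='10' (no match yet)
Bit 16: prefix='100' -> emit 'c', reset

Answer: 0 2 5 8 11 14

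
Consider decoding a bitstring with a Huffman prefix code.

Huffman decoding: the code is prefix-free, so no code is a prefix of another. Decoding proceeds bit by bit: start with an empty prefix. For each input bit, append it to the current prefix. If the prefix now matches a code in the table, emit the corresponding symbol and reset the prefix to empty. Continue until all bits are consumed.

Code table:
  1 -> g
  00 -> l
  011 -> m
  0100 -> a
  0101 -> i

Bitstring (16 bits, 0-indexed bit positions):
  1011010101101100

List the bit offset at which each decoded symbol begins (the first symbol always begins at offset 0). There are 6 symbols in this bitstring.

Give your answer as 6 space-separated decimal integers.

Bit 0: prefix='1' -> emit 'g', reset
Bit 1: prefix='0' (no match yet)
Bit 2: prefix='01' (no match yet)
Bit 3: prefix='011' -> emit 'm', reset
Bit 4: prefix='0' (no match yet)
Bit 5: prefix='01' (no match yet)
Bit 6: prefix='010' (no match yet)
Bit 7: prefix='0101' -> emit 'i', reset
Bit 8: prefix='0' (no match yet)
Bit 9: prefix='01' (no match yet)
Bit 10: prefix='011' -> emit 'm', reset
Bit 11: prefix='0' (no match yet)
Bit 12: prefix='01' (no match yet)
Bit 13: prefix='011' -> emit 'm', reset
Bit 14: prefix='0' (no match yet)
Bit 15: prefix='00' -> emit 'l', reset

Answer: 0 1 4 8 11 14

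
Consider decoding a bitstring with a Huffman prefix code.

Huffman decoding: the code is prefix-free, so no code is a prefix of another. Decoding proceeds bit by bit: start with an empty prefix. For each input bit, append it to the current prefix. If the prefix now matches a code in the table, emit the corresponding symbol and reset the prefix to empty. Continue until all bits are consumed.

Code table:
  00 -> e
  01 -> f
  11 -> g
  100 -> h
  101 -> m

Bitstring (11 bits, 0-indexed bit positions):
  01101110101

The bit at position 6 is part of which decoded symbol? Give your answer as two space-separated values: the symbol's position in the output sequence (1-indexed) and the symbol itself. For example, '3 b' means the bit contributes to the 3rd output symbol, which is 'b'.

Answer: 3 g

Derivation:
Bit 0: prefix='0' (no match yet)
Bit 1: prefix='01' -> emit 'f', reset
Bit 2: prefix='1' (no match yet)
Bit 3: prefix='10' (no match yet)
Bit 4: prefix='101' -> emit 'm', reset
Bit 5: prefix='1' (no match yet)
Bit 6: prefix='11' -> emit 'g', reset
Bit 7: prefix='0' (no match yet)
Bit 8: prefix='01' -> emit 'f', reset
Bit 9: prefix='0' (no match yet)
Bit 10: prefix='01' -> emit 'f', reset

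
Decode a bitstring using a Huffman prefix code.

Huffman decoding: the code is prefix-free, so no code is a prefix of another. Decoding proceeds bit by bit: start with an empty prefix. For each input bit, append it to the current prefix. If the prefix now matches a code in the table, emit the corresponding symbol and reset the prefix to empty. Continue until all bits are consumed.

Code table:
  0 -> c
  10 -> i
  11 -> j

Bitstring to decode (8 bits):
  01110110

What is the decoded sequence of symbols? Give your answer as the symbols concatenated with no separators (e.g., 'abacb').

Answer: cjijc

Derivation:
Bit 0: prefix='0' -> emit 'c', reset
Bit 1: prefix='1' (no match yet)
Bit 2: prefix='11' -> emit 'j', reset
Bit 3: prefix='1' (no match yet)
Bit 4: prefix='10' -> emit 'i', reset
Bit 5: prefix='1' (no match yet)
Bit 6: prefix='11' -> emit 'j', reset
Bit 7: prefix='0' -> emit 'c', reset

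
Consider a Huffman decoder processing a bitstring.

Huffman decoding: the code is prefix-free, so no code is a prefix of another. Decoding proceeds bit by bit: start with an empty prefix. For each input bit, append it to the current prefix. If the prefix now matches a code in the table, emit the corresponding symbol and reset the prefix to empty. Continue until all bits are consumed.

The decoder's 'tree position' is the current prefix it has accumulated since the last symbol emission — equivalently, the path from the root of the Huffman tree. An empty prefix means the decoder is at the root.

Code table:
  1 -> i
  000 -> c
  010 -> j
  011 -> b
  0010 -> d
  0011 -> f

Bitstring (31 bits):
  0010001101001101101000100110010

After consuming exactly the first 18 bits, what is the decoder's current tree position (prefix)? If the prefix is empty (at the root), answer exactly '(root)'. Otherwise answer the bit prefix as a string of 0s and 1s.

Bit 0: prefix='0' (no match yet)
Bit 1: prefix='00' (no match yet)
Bit 2: prefix='001' (no match yet)
Bit 3: prefix='0010' -> emit 'd', reset
Bit 4: prefix='0' (no match yet)
Bit 5: prefix='00' (no match yet)
Bit 6: prefix='001' (no match yet)
Bit 7: prefix='0011' -> emit 'f', reset
Bit 8: prefix='0' (no match yet)
Bit 9: prefix='01' (no match yet)
Bit 10: prefix='010' -> emit 'j', reset
Bit 11: prefix='0' (no match yet)
Bit 12: prefix='01' (no match yet)
Bit 13: prefix='011' -> emit 'b', reset
Bit 14: prefix='0' (no match yet)
Bit 15: prefix='01' (no match yet)
Bit 16: prefix='011' -> emit 'b', reset
Bit 17: prefix='0' (no match yet)

Answer: 0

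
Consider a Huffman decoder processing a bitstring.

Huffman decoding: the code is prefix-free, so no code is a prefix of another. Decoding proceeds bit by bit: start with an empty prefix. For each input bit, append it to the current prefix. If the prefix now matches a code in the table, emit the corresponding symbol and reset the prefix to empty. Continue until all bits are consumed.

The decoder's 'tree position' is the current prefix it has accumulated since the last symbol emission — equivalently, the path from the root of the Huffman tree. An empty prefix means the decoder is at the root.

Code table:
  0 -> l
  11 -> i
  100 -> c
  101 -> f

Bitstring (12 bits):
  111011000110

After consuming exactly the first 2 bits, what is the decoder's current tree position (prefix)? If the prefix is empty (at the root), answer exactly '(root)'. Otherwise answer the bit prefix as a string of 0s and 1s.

Bit 0: prefix='1' (no match yet)
Bit 1: prefix='11' -> emit 'i', reset

Answer: (root)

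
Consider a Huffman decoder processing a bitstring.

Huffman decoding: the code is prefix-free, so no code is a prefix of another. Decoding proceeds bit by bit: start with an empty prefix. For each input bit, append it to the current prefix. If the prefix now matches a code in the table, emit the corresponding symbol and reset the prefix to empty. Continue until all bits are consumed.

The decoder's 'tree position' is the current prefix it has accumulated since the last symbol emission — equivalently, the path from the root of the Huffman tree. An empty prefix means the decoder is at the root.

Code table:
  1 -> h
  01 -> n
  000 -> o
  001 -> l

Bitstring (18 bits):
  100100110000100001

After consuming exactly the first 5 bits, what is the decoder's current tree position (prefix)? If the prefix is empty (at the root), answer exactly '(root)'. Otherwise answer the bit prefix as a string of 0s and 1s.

Bit 0: prefix='1' -> emit 'h', reset
Bit 1: prefix='0' (no match yet)
Bit 2: prefix='00' (no match yet)
Bit 3: prefix='001' -> emit 'l', reset
Bit 4: prefix='0' (no match yet)

Answer: 0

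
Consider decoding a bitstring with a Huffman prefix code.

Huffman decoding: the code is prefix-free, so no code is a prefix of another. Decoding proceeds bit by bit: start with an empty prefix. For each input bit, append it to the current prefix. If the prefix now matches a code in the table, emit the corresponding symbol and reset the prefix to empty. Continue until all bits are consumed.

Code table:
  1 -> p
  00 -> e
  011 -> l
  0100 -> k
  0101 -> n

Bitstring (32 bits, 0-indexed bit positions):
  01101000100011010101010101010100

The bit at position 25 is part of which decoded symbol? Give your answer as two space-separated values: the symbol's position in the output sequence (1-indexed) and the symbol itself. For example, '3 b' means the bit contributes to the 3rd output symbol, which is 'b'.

Answer: 7 n

Derivation:
Bit 0: prefix='0' (no match yet)
Bit 1: prefix='01' (no match yet)
Bit 2: prefix='011' -> emit 'l', reset
Bit 3: prefix='0' (no match yet)
Bit 4: prefix='01' (no match yet)
Bit 5: prefix='010' (no match yet)
Bit 6: prefix='0100' -> emit 'k', reset
Bit 7: prefix='0' (no match yet)
Bit 8: prefix='01' (no match yet)
Bit 9: prefix='010' (no match yet)
Bit 10: prefix='0100' -> emit 'k', reset
Bit 11: prefix='0' (no match yet)
Bit 12: prefix='01' (no match yet)
Bit 13: prefix='011' -> emit 'l', reset
Bit 14: prefix='0' (no match yet)
Bit 15: prefix='01' (no match yet)
Bit 16: prefix='010' (no match yet)
Bit 17: prefix='0101' -> emit 'n', reset
Bit 18: prefix='0' (no match yet)
Bit 19: prefix='01' (no match yet)
Bit 20: prefix='010' (no match yet)
Bit 21: prefix='0101' -> emit 'n', reset
Bit 22: prefix='0' (no match yet)
Bit 23: prefix='01' (no match yet)
Bit 24: prefix='010' (no match yet)
Bit 25: prefix='0101' -> emit 'n', reset
Bit 26: prefix='0' (no match yet)
Bit 27: prefix='01' (no match yet)
Bit 28: prefix='010' (no match yet)
Bit 29: prefix='0101' -> emit 'n', reset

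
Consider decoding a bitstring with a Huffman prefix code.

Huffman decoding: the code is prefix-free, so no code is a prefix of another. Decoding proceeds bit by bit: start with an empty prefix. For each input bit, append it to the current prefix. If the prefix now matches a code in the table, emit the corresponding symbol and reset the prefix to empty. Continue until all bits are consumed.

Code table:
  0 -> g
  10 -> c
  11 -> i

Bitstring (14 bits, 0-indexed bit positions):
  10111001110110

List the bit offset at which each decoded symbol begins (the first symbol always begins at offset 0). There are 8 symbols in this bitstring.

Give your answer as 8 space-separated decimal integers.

Bit 0: prefix='1' (no match yet)
Bit 1: prefix='10' -> emit 'c', reset
Bit 2: prefix='1' (no match yet)
Bit 3: prefix='11' -> emit 'i', reset
Bit 4: prefix='1' (no match yet)
Bit 5: prefix='10' -> emit 'c', reset
Bit 6: prefix='0' -> emit 'g', reset
Bit 7: prefix='1' (no match yet)
Bit 8: prefix='11' -> emit 'i', reset
Bit 9: prefix='1' (no match yet)
Bit 10: prefix='10' -> emit 'c', reset
Bit 11: prefix='1' (no match yet)
Bit 12: prefix='11' -> emit 'i', reset
Bit 13: prefix='0' -> emit 'g', reset

Answer: 0 2 4 6 7 9 11 13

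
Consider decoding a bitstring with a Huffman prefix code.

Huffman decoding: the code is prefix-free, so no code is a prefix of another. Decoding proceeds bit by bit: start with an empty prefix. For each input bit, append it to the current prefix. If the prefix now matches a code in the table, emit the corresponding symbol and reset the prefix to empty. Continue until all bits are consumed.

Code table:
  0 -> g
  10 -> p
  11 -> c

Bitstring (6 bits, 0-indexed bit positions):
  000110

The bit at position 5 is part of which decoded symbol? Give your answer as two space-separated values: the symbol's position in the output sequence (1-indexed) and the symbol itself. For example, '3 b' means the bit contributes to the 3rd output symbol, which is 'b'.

Bit 0: prefix='0' -> emit 'g', reset
Bit 1: prefix='0' -> emit 'g', reset
Bit 2: prefix='0' -> emit 'g', reset
Bit 3: prefix='1' (no match yet)
Bit 4: prefix='11' -> emit 'c', reset
Bit 5: prefix='0' -> emit 'g', reset

Answer: 5 g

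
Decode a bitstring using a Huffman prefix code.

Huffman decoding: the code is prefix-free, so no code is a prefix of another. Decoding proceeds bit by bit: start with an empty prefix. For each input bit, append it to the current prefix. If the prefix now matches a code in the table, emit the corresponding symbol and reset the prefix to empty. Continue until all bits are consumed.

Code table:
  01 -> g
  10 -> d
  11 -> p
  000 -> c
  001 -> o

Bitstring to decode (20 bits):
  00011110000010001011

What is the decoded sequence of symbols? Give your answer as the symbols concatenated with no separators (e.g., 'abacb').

Answer: cppcocdp

Derivation:
Bit 0: prefix='0' (no match yet)
Bit 1: prefix='00' (no match yet)
Bit 2: prefix='000' -> emit 'c', reset
Bit 3: prefix='1' (no match yet)
Bit 4: prefix='11' -> emit 'p', reset
Bit 5: prefix='1' (no match yet)
Bit 6: prefix='11' -> emit 'p', reset
Bit 7: prefix='0' (no match yet)
Bit 8: prefix='00' (no match yet)
Bit 9: prefix='000' -> emit 'c', reset
Bit 10: prefix='0' (no match yet)
Bit 11: prefix='00' (no match yet)
Bit 12: prefix='001' -> emit 'o', reset
Bit 13: prefix='0' (no match yet)
Bit 14: prefix='00' (no match yet)
Bit 15: prefix='000' -> emit 'c', reset
Bit 16: prefix='1' (no match yet)
Bit 17: prefix='10' -> emit 'd', reset
Bit 18: prefix='1' (no match yet)
Bit 19: prefix='11' -> emit 'p', reset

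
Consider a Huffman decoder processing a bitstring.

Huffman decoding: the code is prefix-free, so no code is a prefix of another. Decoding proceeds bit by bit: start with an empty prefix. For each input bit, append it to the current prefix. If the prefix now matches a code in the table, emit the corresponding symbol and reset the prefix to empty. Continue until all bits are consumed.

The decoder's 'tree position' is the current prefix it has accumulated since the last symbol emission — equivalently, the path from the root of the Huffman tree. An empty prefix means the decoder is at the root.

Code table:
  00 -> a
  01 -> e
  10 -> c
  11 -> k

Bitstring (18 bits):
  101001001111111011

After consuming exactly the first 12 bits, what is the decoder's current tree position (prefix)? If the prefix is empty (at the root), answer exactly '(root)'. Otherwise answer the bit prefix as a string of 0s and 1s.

Bit 0: prefix='1' (no match yet)
Bit 1: prefix='10' -> emit 'c', reset
Bit 2: prefix='1' (no match yet)
Bit 3: prefix='10' -> emit 'c', reset
Bit 4: prefix='0' (no match yet)
Bit 5: prefix='01' -> emit 'e', reset
Bit 6: prefix='0' (no match yet)
Bit 7: prefix='00' -> emit 'a', reset
Bit 8: prefix='1' (no match yet)
Bit 9: prefix='11' -> emit 'k', reset
Bit 10: prefix='1' (no match yet)
Bit 11: prefix='11' -> emit 'k', reset

Answer: (root)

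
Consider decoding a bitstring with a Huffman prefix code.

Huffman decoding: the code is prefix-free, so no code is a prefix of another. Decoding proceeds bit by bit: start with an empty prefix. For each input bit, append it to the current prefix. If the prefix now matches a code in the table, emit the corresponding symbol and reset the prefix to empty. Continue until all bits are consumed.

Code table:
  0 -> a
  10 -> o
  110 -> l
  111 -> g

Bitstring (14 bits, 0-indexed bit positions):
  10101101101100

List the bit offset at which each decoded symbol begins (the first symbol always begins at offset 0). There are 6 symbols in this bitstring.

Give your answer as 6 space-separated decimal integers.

Answer: 0 2 4 7 10 13

Derivation:
Bit 0: prefix='1' (no match yet)
Bit 1: prefix='10' -> emit 'o', reset
Bit 2: prefix='1' (no match yet)
Bit 3: prefix='10' -> emit 'o', reset
Bit 4: prefix='1' (no match yet)
Bit 5: prefix='11' (no match yet)
Bit 6: prefix='110' -> emit 'l', reset
Bit 7: prefix='1' (no match yet)
Bit 8: prefix='11' (no match yet)
Bit 9: prefix='110' -> emit 'l', reset
Bit 10: prefix='1' (no match yet)
Bit 11: prefix='11' (no match yet)
Bit 12: prefix='110' -> emit 'l', reset
Bit 13: prefix='0' -> emit 'a', reset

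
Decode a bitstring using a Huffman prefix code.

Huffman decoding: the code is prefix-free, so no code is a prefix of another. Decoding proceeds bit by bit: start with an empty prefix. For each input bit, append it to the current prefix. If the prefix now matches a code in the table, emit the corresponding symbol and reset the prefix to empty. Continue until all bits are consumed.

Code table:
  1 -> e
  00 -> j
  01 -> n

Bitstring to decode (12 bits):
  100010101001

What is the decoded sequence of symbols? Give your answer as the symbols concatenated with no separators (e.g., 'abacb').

Bit 0: prefix='1' -> emit 'e', reset
Bit 1: prefix='0' (no match yet)
Bit 2: prefix='00' -> emit 'j', reset
Bit 3: prefix='0' (no match yet)
Bit 4: prefix='01' -> emit 'n', reset
Bit 5: prefix='0' (no match yet)
Bit 6: prefix='01' -> emit 'n', reset
Bit 7: prefix='0' (no match yet)
Bit 8: prefix='01' -> emit 'n', reset
Bit 9: prefix='0' (no match yet)
Bit 10: prefix='00' -> emit 'j', reset
Bit 11: prefix='1' -> emit 'e', reset

Answer: ejnnnje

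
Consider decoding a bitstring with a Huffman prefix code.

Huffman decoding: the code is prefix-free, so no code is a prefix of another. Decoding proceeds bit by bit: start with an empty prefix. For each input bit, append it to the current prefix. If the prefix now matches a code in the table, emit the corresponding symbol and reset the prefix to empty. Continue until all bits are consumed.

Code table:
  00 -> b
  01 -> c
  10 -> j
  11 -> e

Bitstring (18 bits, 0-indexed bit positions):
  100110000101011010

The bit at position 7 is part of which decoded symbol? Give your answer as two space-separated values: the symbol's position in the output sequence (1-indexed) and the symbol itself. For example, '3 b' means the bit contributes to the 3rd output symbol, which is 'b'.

Bit 0: prefix='1' (no match yet)
Bit 1: prefix='10' -> emit 'j', reset
Bit 2: prefix='0' (no match yet)
Bit 3: prefix='01' -> emit 'c', reset
Bit 4: prefix='1' (no match yet)
Bit 5: prefix='10' -> emit 'j', reset
Bit 6: prefix='0' (no match yet)
Bit 7: prefix='00' -> emit 'b', reset
Bit 8: prefix='0' (no match yet)
Bit 9: prefix='01' -> emit 'c', reset
Bit 10: prefix='0' (no match yet)
Bit 11: prefix='01' -> emit 'c', reset

Answer: 4 b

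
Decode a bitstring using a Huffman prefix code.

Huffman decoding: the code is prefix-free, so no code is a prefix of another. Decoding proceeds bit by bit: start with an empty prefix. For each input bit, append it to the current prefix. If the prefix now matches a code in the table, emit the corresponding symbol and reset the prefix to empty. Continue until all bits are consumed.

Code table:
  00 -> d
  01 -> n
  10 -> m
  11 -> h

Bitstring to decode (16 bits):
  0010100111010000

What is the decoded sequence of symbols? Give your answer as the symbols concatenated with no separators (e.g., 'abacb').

Answer: dmmnhndd

Derivation:
Bit 0: prefix='0' (no match yet)
Bit 1: prefix='00' -> emit 'd', reset
Bit 2: prefix='1' (no match yet)
Bit 3: prefix='10' -> emit 'm', reset
Bit 4: prefix='1' (no match yet)
Bit 5: prefix='10' -> emit 'm', reset
Bit 6: prefix='0' (no match yet)
Bit 7: prefix='01' -> emit 'n', reset
Bit 8: prefix='1' (no match yet)
Bit 9: prefix='11' -> emit 'h', reset
Bit 10: prefix='0' (no match yet)
Bit 11: prefix='01' -> emit 'n', reset
Bit 12: prefix='0' (no match yet)
Bit 13: prefix='00' -> emit 'd', reset
Bit 14: prefix='0' (no match yet)
Bit 15: prefix='00' -> emit 'd', reset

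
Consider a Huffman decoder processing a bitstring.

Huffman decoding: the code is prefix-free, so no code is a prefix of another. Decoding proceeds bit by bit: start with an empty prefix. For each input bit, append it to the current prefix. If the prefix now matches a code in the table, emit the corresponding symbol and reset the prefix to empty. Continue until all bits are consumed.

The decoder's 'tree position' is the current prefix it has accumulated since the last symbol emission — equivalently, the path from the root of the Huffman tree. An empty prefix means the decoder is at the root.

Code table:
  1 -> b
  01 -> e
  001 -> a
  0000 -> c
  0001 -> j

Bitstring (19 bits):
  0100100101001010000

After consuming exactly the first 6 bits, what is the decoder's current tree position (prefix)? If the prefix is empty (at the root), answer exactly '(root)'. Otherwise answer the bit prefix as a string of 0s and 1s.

Answer: 0

Derivation:
Bit 0: prefix='0' (no match yet)
Bit 1: prefix='01' -> emit 'e', reset
Bit 2: prefix='0' (no match yet)
Bit 3: prefix='00' (no match yet)
Bit 4: prefix='001' -> emit 'a', reset
Bit 5: prefix='0' (no match yet)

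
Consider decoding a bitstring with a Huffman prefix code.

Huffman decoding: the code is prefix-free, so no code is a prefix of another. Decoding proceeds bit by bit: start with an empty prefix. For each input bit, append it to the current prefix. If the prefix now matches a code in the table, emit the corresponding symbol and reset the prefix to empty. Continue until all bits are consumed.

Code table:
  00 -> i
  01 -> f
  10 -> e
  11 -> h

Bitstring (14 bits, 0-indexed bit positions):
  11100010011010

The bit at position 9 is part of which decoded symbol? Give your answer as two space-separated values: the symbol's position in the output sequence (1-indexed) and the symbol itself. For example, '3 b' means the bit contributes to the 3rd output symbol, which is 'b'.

Bit 0: prefix='1' (no match yet)
Bit 1: prefix='11' -> emit 'h', reset
Bit 2: prefix='1' (no match yet)
Bit 3: prefix='10' -> emit 'e', reset
Bit 4: prefix='0' (no match yet)
Bit 5: prefix='00' -> emit 'i', reset
Bit 6: prefix='1' (no match yet)
Bit 7: prefix='10' -> emit 'e', reset
Bit 8: prefix='0' (no match yet)
Bit 9: prefix='01' -> emit 'f', reset
Bit 10: prefix='1' (no match yet)
Bit 11: prefix='10' -> emit 'e', reset
Bit 12: prefix='1' (no match yet)
Bit 13: prefix='10' -> emit 'e', reset

Answer: 5 f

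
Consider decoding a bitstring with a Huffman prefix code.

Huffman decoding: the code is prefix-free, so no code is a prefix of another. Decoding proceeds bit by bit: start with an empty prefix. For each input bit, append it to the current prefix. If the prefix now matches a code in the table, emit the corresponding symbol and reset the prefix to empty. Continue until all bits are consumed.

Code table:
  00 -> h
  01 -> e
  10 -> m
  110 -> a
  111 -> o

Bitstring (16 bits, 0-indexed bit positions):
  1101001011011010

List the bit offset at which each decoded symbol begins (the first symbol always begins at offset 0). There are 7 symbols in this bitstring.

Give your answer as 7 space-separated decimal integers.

Bit 0: prefix='1' (no match yet)
Bit 1: prefix='11' (no match yet)
Bit 2: prefix='110' -> emit 'a', reset
Bit 3: prefix='1' (no match yet)
Bit 4: prefix='10' -> emit 'm', reset
Bit 5: prefix='0' (no match yet)
Bit 6: prefix='01' -> emit 'e', reset
Bit 7: prefix='0' (no match yet)
Bit 8: prefix='01' -> emit 'e', reset
Bit 9: prefix='1' (no match yet)
Bit 10: prefix='10' -> emit 'm', reset
Bit 11: prefix='1' (no match yet)
Bit 12: prefix='11' (no match yet)
Bit 13: prefix='110' -> emit 'a', reset
Bit 14: prefix='1' (no match yet)
Bit 15: prefix='10' -> emit 'm', reset

Answer: 0 3 5 7 9 11 14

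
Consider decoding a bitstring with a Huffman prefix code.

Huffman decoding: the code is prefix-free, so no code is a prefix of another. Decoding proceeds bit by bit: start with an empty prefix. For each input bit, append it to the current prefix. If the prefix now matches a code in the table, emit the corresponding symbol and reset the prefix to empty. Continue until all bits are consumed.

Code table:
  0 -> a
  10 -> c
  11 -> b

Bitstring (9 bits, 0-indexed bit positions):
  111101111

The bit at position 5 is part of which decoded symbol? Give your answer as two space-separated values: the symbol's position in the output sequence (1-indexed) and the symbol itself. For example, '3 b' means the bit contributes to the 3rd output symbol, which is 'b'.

Bit 0: prefix='1' (no match yet)
Bit 1: prefix='11' -> emit 'b', reset
Bit 2: prefix='1' (no match yet)
Bit 3: prefix='11' -> emit 'b', reset
Bit 4: prefix='0' -> emit 'a', reset
Bit 5: prefix='1' (no match yet)
Bit 6: prefix='11' -> emit 'b', reset
Bit 7: prefix='1' (no match yet)
Bit 8: prefix='11' -> emit 'b', reset

Answer: 4 b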